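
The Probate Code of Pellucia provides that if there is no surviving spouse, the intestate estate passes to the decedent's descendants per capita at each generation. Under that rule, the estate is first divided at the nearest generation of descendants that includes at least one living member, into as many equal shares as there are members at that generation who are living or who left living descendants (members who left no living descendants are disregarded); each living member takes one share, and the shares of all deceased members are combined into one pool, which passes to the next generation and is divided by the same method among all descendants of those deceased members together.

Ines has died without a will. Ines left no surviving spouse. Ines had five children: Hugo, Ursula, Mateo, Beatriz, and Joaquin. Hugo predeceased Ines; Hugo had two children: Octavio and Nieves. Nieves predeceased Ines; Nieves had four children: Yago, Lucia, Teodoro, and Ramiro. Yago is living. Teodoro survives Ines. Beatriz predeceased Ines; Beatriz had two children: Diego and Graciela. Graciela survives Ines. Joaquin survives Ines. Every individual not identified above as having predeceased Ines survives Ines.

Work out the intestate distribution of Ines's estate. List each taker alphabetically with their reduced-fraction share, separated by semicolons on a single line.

There is no surviving spouse, so the entire estate passes to Ines's descendants per capita at each generation.
At generation 1 (Hugo, Ursula, Mateo, Beatriz, Joaquin) there are 5 shares of (1)/5 = 1/5 each.
Living: Ursula, Mateo, and Joaquin — each takes 1/5.
Deceased: Hugo and Beatriz. Their combined 2/5 is pooled and carried to generation 2.
At generation 2 (Octavio, Nieves, Diego, Graciela) there are 4 shares of (2/5)/4 = 1/10 each.
Living: Octavio, Diego, and Graciela — each takes 1/10.
Deceased: Nieves. That 1/10 share is carried to generation 3.
At generation 3 (Yago, Lucia, Teodoro, Ramiro) there are 4 shares of (1/10)/4 = 1/40 each.
Living: Yago, Lucia, Teodoro, and Ramiro — each takes 1/40.

Diego 1/10; Graciela 1/10; Joaquin 1/5; Lucia 1/40; Mateo 1/5; Octavio 1/10; Ramiro 1/40; Teodoro 1/40; Ursula 1/5; Yago 1/40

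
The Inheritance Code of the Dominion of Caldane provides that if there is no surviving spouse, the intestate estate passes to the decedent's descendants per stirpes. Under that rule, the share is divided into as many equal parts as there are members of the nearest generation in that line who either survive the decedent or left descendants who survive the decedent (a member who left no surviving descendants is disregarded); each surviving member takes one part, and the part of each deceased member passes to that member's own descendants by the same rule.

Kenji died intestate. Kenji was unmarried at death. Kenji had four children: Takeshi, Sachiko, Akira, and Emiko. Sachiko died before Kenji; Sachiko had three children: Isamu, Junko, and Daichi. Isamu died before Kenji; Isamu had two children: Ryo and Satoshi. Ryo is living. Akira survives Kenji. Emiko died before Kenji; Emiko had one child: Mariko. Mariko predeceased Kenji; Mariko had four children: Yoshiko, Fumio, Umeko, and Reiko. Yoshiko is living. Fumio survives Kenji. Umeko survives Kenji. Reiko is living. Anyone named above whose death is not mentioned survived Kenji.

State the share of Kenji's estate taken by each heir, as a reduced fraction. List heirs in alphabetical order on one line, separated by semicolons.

There is no surviving spouse, so the entire estate passes to Kenji's descendants per stirpes.
The estate is divided into 4 equal shares of 1/4 among Takeshi, Sachiko, Akira, Emiko.
Takeshi is living and takes 1/4.
Sachiko predeceased; the 1/4 allotted to Sachiko's branch passes to Sachiko's issue by representation.
The 1/4 is divided into 3 equal shares of 1/12 among Isamu, Junko, Daichi.
Isamu predeceased; the 1/12 allotted to Isamu's branch passes to Isamu's issue by representation.
The 1/12 is divided into 2 equal shares of 1/24 among Ryo, Satoshi.
Ryo is living and takes 1/24.
Satoshi is living and takes 1/24.
Junko is living and takes 1/12.
Daichi is living and takes 1/12.
Akira is living and takes 1/4.
Emiko predeceased; the 1/4 allotted to Emiko's branch passes to Emiko's issue by representation.
Mariko's line is the sole branch at this level, so the full 1/4 passes to Mariko's issue by representation.
The 1/4 is divided into 4 equal shares of 1/16 among Yoshiko, Fumio, Umeko, Reiko.
Yoshiko is living and takes 1/16.
Fumio is living and takes 1/16.
Umeko is living and takes 1/16.
Reiko is living and takes 1/16.

Akira 1/4; Daichi 1/12; Fumio 1/16; Junko 1/12; Reiko 1/16; Ryo 1/24; Satoshi 1/24; Takeshi 1/4; Umeko 1/16; Yoshiko 1/16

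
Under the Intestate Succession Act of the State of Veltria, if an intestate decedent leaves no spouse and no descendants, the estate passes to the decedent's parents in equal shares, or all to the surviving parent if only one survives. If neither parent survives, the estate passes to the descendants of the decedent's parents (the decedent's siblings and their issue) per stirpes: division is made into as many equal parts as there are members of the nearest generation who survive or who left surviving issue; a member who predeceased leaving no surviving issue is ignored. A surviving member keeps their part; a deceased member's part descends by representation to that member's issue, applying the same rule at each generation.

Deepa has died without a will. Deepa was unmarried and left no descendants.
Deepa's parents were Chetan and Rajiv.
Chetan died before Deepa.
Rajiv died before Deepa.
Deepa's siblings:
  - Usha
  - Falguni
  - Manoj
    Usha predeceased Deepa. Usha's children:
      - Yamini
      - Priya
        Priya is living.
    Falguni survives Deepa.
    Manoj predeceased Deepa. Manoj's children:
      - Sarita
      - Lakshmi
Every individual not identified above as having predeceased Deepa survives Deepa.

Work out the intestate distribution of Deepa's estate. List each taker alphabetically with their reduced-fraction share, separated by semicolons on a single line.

Falguni 1/3; Lakshmi 1/6; Priya 1/6; Sarita 1/6; Yamini 1/6

Neither parent survives and there are no descendants, so the estate passes to Deepa's siblings and their issue per stirpes.
The estate is divided into 3 equal shares of 1/3 among Usha, Falguni, Manoj.
Usha predeceased; the 1/3 allotted to Usha's branch passes to Usha's issue by representation.
The 1/3 is divided into 2 equal shares of 1/6 among Yamini, Priya.
Yamini is living and takes 1/6.
Priya is living and takes 1/6.
Falguni is living and takes 1/3.
Manoj predeceased; the 1/3 allotted to Manoj's branch passes to Manoj's issue by representation.
The 1/3 is divided into 2 equal shares of 1/6 among Sarita, Lakshmi.
Sarita is living and takes 1/6.
Lakshmi is living and takes 1/6.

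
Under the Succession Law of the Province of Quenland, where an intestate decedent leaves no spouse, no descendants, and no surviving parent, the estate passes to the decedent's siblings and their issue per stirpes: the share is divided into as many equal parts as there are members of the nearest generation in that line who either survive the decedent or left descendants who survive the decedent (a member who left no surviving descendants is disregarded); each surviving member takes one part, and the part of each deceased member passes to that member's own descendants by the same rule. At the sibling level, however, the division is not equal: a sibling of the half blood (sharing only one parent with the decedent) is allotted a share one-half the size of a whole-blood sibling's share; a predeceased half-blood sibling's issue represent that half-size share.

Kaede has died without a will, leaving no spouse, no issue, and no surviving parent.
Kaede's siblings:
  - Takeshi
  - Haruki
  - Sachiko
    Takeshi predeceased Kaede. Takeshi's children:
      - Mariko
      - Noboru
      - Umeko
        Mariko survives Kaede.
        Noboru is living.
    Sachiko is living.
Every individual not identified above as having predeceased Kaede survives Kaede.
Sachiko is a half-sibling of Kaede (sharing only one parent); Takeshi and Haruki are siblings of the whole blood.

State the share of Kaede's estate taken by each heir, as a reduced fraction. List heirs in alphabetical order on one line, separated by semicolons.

Haruki 2/5; Mariko 2/15; Noboru 2/15; Sachiko 1/5; Umeko 2/15

No spouse, descendants, or parent survives, so the estate passes to Kaede's siblings per stirpes.
Half-blood siblings count for one-half the weight of whole-blood siblings at the initial division.
Dividing 1 in proportion to weights (total weight 5/2): Takeshi (weight 1) → 2/5; Haruki (weight 1) → 2/5; Sachiko (weight 1/2) → 1/5.
Takeshi predeceased; the 2/5 allotted to Takeshi's branch passes to Takeshi's issue by representation.
The 2/5 is divided into 3 equal shares of 2/15 among Mariko, Noboru, Umeko.
Mariko is living and takes 2/15.
Noboru is living and takes 2/15.
Umeko is living and takes 2/15.
Haruki is living and takes 2/5.
Sachiko is living and takes 1/5.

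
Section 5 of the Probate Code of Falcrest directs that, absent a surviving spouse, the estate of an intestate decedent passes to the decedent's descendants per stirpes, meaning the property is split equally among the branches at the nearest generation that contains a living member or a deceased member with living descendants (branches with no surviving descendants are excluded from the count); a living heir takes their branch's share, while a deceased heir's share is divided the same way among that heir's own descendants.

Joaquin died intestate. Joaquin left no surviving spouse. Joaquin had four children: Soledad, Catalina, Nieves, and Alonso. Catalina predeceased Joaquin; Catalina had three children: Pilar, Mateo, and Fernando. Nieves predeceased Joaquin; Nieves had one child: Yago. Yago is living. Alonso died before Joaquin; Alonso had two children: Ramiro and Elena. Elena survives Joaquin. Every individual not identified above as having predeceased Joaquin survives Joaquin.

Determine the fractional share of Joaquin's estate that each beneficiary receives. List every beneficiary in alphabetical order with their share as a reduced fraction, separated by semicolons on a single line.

Elena 1/8; Fernando 1/12; Mateo 1/12; Pilar 1/12; Ramiro 1/8; Soledad 1/4; Yago 1/4

There is no surviving spouse, so the entire estate passes to Joaquin's descendants per stirpes.
The estate is divided into 4 equal shares of 1/4 among Soledad, Catalina, Nieves, Alonso.
Soledad is living and takes 1/4.
Catalina predeceased; the 1/4 allotted to Catalina's branch passes to Catalina's issue by representation.
The 1/4 is divided into 3 equal shares of 1/12 among Pilar, Mateo, Fernando.
Pilar is living and takes 1/12.
Mateo is living and takes 1/12.
Fernando is living and takes 1/12.
Nieves predeceased; the 1/4 allotted to Nieves's branch passes to Nieves's issue by representation.
Yago is the sole taker at this level and receives the full 1/4.
Alonso predeceased; the 1/4 allotted to Alonso's branch passes to Alonso's issue by representation.
The 1/4 is divided into 2 equal shares of 1/8 among Ramiro, Elena.
Ramiro is living and takes 1/8.
Elena is living and takes 1/8.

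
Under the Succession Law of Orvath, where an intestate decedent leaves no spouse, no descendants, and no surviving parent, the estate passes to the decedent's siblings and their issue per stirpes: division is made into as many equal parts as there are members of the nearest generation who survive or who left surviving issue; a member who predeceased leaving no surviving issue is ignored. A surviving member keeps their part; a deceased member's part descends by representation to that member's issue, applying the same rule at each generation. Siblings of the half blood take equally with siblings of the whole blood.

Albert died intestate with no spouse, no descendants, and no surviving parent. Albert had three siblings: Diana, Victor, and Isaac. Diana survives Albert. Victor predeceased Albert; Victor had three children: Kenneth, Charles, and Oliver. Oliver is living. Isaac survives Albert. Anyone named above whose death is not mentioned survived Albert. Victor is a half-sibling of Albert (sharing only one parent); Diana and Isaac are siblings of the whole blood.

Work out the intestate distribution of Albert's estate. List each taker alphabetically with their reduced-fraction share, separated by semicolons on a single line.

Charles 1/9; Diana 1/3; Isaac 1/3; Kenneth 1/9; Oliver 1/9

No spouse, descendants, or parent survives, so the estate passes to Albert's siblings per stirpes.
Half-blood and whole-blood siblings take equally under the stated rule.
The estate is divided into 3 equal shares of 1/3 among Diana, Victor, Isaac.
Diana is living and takes 1/3.
Victor predeceased; the 1/3 allotted to Victor's branch passes to Victor's issue by representation.
The 1/3 is divided into 3 equal shares of 1/9 among Kenneth, Charles, Oliver.
Kenneth is living and takes 1/9.
Charles is living and takes 1/9.
Oliver is living and takes 1/9.
Isaac is living and takes 1/3.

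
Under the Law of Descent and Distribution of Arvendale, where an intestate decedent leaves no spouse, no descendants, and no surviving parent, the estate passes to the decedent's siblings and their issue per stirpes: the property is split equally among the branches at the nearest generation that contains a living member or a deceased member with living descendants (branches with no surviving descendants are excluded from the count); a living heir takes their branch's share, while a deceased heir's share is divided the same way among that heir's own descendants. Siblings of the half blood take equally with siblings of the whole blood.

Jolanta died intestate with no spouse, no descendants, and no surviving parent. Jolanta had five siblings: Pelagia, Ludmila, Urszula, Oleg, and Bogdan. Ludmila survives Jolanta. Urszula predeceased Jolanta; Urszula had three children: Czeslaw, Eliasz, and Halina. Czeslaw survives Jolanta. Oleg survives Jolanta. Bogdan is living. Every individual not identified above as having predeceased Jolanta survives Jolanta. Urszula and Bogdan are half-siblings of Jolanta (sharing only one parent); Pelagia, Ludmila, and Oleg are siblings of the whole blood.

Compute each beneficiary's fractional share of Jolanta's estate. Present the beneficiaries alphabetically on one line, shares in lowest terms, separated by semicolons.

No spouse, descendants, or parent survives, so the estate passes to Jolanta's siblings per stirpes.
Half-blood and whole-blood siblings take equally under the stated rule.
The estate is divided into 5 equal shares of 1/5 among Pelagia, Ludmila, Urszula, Oleg, Bogdan.
Pelagia is living and takes 1/5.
Ludmila is living and takes 1/5.
Urszula predeceased; the 1/5 allotted to Urszula's branch passes to Urszula's issue by representation.
The 1/5 is divided into 3 equal shares of 1/15 among Czeslaw, Eliasz, Halina.
Czeslaw is living and takes 1/15.
Eliasz is living and takes 1/15.
Halina is living and takes 1/15.
Oleg is living and takes 1/5.
Bogdan is living and takes 1/5.

Bogdan 1/5; Czeslaw 1/15; Eliasz 1/15; Halina 1/15; Ludmila 1/5; Oleg 1/5; Pelagia 1/5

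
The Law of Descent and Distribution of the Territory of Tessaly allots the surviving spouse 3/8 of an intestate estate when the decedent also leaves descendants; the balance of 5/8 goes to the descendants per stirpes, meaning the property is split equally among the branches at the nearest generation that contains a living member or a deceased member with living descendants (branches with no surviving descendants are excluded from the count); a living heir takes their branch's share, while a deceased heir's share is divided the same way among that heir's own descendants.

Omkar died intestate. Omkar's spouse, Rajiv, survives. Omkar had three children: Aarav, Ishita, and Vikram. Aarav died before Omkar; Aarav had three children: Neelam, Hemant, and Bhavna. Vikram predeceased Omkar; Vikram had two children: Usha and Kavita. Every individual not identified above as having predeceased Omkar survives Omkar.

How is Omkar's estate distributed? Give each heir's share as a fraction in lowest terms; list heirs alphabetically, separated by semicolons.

Bhavna 5/72; Hemant 5/72; Ishita 5/24; Kavita 5/48; Neelam 5/72; Rajiv 3/8; Usha 5/48

Rajiv, as surviving spouse, takes 3/8.
The remaining 5/8 passes to Omkar's descendants per stirpes.
The 5/8 is divided into 3 equal shares of 5/24 among Aarav, Ishita, Vikram.
Aarav predeceased; the 5/24 allotted to Aarav's branch passes to Aarav's issue by representation.
The 5/24 is divided into 3 equal shares of 5/72 among Neelam, Hemant, Bhavna.
Neelam is living and takes 5/72.
Hemant is living and takes 5/72.
Bhavna is living and takes 5/72.
Ishita is living and takes 5/24.
Vikram predeceased; the 5/24 allotted to Vikram's branch passes to Vikram's issue by representation.
The 5/24 is divided into 2 equal shares of 5/48 among Usha, Kavita.
Usha is living and takes 5/48.
Kavita is living and takes 5/48.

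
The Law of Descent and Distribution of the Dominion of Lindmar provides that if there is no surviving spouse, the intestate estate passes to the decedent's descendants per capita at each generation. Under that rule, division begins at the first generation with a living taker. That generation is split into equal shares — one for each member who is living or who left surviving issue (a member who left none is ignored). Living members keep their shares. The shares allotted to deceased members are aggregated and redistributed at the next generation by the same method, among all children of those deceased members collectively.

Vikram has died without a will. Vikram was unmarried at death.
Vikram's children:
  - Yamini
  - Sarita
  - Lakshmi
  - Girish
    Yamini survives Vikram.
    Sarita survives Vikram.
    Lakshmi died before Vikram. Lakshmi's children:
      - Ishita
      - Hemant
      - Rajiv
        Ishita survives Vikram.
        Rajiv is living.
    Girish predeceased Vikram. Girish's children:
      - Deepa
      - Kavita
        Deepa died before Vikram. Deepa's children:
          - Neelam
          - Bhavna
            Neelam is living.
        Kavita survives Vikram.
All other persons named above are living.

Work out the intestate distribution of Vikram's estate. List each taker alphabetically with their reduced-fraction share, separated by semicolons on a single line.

There is no surviving spouse, so the entire estate passes to Vikram's descendants per capita at each generation.
At generation 1 (Yamini, Sarita, Lakshmi, Girish) there are 4 shares of (1)/4 = 1/4 each.
Living: Yamini and Sarita — each takes 1/4.
Deceased: Lakshmi and Girish. Their combined 1/2 is pooled and carried to generation 2.
At generation 2 (Ishita, Hemant, Rajiv, Deepa, Kavita) there are 5 shares of (1/2)/5 = 1/10 each.
Living: Ishita, Hemant, Rajiv, and Kavita — each takes 1/10.
Deceased: Deepa. That 1/10 share is carried to generation 3.
At generation 3 (Neelam, Bhavna) there are 2 shares of (1/10)/2 = 1/20 each.
Living: Neelam and Bhavna — each takes 1/20.

Bhavna 1/20; Hemant 1/10; Ishita 1/10; Kavita 1/10; Neelam 1/20; Rajiv 1/10; Sarita 1/4; Yamini 1/4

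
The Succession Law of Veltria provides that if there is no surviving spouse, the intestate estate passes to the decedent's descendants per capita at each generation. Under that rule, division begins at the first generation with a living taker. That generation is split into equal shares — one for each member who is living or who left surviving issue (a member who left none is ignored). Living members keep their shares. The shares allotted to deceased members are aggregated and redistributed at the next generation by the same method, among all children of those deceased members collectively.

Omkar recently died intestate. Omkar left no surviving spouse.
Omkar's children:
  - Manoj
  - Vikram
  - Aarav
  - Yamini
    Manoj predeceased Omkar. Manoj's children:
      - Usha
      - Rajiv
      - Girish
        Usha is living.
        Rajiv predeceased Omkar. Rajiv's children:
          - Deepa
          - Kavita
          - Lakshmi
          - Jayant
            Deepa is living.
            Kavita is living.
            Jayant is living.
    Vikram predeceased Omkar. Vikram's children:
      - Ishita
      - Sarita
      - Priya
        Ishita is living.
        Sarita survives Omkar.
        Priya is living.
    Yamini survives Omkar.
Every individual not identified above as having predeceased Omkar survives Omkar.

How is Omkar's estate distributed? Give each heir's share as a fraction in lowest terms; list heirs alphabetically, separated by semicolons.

Aarav 1/4; Deepa 1/48; Girish 1/12; Ishita 1/12; Jayant 1/48; Kavita 1/48; Lakshmi 1/48; Priya 1/12; Sarita 1/12; Usha 1/12; Yamini 1/4

There is no surviving spouse, so the entire estate passes to Omkar's descendants per capita at each generation.
At generation 1 (Manoj, Vikram, Aarav, Yamini) there are 4 shares of (1)/4 = 1/4 each.
Living: Aarav and Yamini — each takes 1/4.
Deceased: Manoj and Vikram. Their combined 1/2 is pooled and carried to generation 2.
At generation 2 (Usha, Rajiv, Girish, Ishita, Sarita, Priya) there are 6 shares of (1/2)/6 = 1/12 each.
Living: Usha, Girish, Ishita, Sarita, and Priya — each takes 1/12.
Deceased: Rajiv. That 1/12 share is carried to generation 3.
At generation 3 (Deepa, Kavita, Lakshmi, Jayant) there are 4 shares of (1/12)/4 = 1/48 each.
Living: Deepa, Kavita, Lakshmi, and Jayant — each takes 1/48.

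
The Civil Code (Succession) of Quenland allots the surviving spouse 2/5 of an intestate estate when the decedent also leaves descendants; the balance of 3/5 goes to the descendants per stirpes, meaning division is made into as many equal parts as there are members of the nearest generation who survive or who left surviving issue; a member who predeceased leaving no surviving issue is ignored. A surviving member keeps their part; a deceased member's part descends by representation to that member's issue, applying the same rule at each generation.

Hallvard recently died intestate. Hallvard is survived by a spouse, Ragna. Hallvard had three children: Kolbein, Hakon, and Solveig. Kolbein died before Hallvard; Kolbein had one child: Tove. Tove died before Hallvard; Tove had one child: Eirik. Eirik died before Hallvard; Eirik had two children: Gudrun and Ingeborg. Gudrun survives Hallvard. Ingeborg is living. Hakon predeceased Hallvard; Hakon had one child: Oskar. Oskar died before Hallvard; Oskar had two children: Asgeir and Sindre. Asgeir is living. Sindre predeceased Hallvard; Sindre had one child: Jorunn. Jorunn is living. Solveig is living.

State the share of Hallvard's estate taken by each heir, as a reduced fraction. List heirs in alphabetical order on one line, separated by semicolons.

Ragna, as surviving spouse, takes 2/5.
The remaining 3/5 passes to Hallvard's descendants per stirpes.
The 3/5 is divided into 3 equal shares of 1/5 among Kolbein, Hakon, Solveig.
Kolbein predeceased; the 1/5 allotted to Kolbein's branch passes to Kolbein's issue by representation.
Tove's line is the sole branch at this level, so the full 1/5 passes to Tove's issue by representation.
Eirik's line is the sole branch at this level, so the full 1/5 passes to Eirik's issue by representation.
The 1/5 is divided into 2 equal shares of 1/10 among Gudrun, Ingeborg.
Gudrun is living and takes 1/10.
Ingeborg is living and takes 1/10.
Hakon predeceased; the 1/5 allotted to Hakon's branch passes to Hakon's issue by representation.
Oskar's line is the sole branch at this level, so the full 1/5 passes to Oskar's issue by representation.
The 1/5 is divided into 2 equal shares of 1/10 among Asgeir, Sindre.
Asgeir is living and takes 1/10.
Sindre predeceased; the 1/10 allotted to Sindre's branch passes to Sindre's issue by representation.
Jorunn is the sole taker at this level and receives the full 1/10.
Solveig is living and takes 1/5.

Asgeir 1/10; Gudrun 1/10; Ingeborg 1/10; Jorunn 1/10; Ragna 2/5; Solveig 1/5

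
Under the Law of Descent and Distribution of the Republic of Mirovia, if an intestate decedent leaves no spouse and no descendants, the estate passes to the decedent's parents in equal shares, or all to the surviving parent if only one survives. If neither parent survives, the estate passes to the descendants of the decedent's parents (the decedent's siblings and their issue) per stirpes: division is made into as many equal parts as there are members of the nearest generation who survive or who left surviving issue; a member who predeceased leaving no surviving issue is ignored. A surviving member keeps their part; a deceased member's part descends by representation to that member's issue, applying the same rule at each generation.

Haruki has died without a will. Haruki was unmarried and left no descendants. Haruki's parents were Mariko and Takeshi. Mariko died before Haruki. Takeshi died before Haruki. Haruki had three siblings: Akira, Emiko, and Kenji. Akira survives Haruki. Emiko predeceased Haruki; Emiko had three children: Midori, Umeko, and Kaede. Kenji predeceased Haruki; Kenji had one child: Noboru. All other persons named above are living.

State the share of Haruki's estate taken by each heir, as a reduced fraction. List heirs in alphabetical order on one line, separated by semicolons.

Neither parent survives and there are no descendants, so the estate passes to Haruki's siblings and their issue per stirpes.
The estate is divided into 3 equal shares of 1/3 among Akira, Emiko, Kenji.
Akira is living and takes 1/3.
Emiko predeceased; the 1/3 allotted to Emiko's branch passes to Emiko's issue by representation.
The 1/3 is divided into 3 equal shares of 1/9 among Midori, Umeko, Kaede.
Midori is living and takes 1/9.
Umeko is living and takes 1/9.
Kaede is living and takes 1/9.
Kenji predeceased; the 1/3 allotted to Kenji's branch passes to Kenji's issue by representation.
Noboru is the sole taker at this level and receives the full 1/3.

Akira 1/3; Kaede 1/9; Midori 1/9; Noboru 1/3; Umeko 1/9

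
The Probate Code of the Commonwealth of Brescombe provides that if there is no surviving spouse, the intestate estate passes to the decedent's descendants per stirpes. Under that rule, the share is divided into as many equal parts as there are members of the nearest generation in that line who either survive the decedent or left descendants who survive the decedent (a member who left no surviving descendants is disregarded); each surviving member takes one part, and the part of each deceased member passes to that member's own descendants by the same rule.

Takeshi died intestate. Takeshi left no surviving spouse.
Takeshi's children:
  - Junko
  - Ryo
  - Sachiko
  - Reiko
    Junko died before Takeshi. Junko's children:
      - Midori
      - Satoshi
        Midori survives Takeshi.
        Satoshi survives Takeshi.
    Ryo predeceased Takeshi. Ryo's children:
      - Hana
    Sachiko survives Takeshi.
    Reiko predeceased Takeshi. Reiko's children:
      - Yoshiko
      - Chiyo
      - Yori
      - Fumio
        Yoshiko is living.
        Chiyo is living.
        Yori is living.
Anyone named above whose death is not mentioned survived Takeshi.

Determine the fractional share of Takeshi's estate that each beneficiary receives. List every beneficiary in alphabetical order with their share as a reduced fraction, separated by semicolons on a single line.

There is no surviving spouse, so the entire estate passes to Takeshi's descendants per stirpes.
The estate is divided into 4 equal shares of 1/4 among Junko, Ryo, Sachiko, Reiko.
Junko predeceased; the 1/4 allotted to Junko's branch passes to Junko's issue by representation.
The 1/4 is divided into 2 equal shares of 1/8 among Midori, Satoshi.
Midori is living and takes 1/8.
Satoshi is living and takes 1/8.
Ryo predeceased; the 1/4 allotted to Ryo's branch passes to Ryo's issue by representation.
Hana is the sole taker at this level and receives the full 1/4.
Sachiko is living and takes 1/4.
Reiko predeceased; the 1/4 allotted to Reiko's branch passes to Reiko's issue by representation.
The 1/4 is divided into 4 equal shares of 1/16 among Yoshiko, Chiyo, Yori, Fumio.
Yoshiko is living and takes 1/16.
Chiyo is living and takes 1/16.
Yori is living and takes 1/16.
Fumio is living and takes 1/16.

Chiyo 1/16; Fumio 1/16; Hana 1/4; Midori 1/8; Sachiko 1/4; Satoshi 1/8; Yori 1/16; Yoshiko 1/16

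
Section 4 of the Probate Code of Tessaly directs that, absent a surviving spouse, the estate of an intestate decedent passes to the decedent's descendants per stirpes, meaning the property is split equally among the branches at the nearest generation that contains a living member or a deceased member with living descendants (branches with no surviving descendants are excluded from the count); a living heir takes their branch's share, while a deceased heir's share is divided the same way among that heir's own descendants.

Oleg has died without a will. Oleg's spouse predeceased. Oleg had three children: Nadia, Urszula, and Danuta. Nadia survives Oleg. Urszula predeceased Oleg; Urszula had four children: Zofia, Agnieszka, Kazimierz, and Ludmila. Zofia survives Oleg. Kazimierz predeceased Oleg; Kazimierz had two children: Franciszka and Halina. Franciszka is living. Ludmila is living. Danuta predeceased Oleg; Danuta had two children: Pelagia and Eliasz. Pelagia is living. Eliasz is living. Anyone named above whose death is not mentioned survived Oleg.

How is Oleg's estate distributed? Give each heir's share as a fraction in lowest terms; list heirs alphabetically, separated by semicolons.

There is no surviving spouse, so the entire estate passes to Oleg's descendants per stirpes.
The estate is divided into 3 equal shares of 1/3 among Nadia, Urszula, Danuta.
Nadia is living and takes 1/3.
Urszula predeceased; the 1/3 allotted to Urszula's branch passes to Urszula's issue by representation.
The 1/3 is divided into 4 equal shares of 1/12 among Zofia, Agnieszka, Kazimierz, Ludmila.
Zofia is living and takes 1/12.
Agnieszka is living and takes 1/12.
Kazimierz predeceased; the 1/12 allotted to Kazimierz's branch passes to Kazimierz's issue by representation.
The 1/12 is divided into 2 equal shares of 1/24 among Franciszka, Halina.
Franciszka is living and takes 1/24.
Halina is living and takes 1/24.
Ludmila is living and takes 1/12.
Danuta predeceased; the 1/3 allotted to Danuta's branch passes to Danuta's issue by representation.
The 1/3 is divided into 2 equal shares of 1/6 among Pelagia, Eliasz.
Pelagia is living and takes 1/6.
Eliasz is living and takes 1/6.

Agnieszka 1/12; Eliasz 1/6; Franciszka 1/24; Halina 1/24; Ludmila 1/12; Nadia 1/3; Pelagia 1/6; Zofia 1/12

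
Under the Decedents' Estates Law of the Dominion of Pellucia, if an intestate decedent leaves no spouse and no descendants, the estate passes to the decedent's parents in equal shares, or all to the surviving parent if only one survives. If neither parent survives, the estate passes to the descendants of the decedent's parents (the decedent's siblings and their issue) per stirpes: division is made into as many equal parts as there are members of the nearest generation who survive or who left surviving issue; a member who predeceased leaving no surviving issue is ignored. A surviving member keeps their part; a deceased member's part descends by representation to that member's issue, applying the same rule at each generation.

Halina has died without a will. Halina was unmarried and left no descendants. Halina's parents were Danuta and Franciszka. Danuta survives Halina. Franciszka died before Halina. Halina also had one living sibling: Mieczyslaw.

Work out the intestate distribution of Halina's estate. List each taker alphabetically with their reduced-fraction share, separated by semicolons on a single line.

Only one parent, Danuta, survives, so Danuta takes the entire estate. The siblings take nothing because a surviving parent has priority.

Danuta 1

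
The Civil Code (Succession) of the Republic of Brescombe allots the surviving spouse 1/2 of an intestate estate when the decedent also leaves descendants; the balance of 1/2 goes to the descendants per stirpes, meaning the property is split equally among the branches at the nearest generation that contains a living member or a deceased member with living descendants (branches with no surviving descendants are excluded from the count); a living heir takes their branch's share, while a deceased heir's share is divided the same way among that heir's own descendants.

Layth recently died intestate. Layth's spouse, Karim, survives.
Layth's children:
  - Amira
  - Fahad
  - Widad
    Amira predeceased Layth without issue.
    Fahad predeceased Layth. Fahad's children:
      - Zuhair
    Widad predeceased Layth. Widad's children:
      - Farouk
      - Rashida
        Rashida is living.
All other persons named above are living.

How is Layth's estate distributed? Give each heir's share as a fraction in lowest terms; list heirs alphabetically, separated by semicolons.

Karim, as surviving spouse, takes 1/2.
The remaining 1/2 passes to Layth's descendants per stirpes.
Amira left no surviving issue, so that branch lapses and is disregarded.
The 1/2 is divided into 2 equal shares of 1/4 among Fahad, Widad.
Fahad predeceased; the 1/4 allotted to Fahad's branch passes to Fahad's issue by representation.
Zuhair is the sole taker at this level and receives the full 1/4.
Widad predeceased; the 1/4 allotted to Widad's branch passes to Widad's issue by representation.
The 1/4 is divided into 2 equal shares of 1/8 among Farouk, Rashida.
Farouk is living and takes 1/8.
Rashida is living and takes 1/8.

Farouk 1/8; Karim 1/2; Rashida 1/8; Zuhair 1/4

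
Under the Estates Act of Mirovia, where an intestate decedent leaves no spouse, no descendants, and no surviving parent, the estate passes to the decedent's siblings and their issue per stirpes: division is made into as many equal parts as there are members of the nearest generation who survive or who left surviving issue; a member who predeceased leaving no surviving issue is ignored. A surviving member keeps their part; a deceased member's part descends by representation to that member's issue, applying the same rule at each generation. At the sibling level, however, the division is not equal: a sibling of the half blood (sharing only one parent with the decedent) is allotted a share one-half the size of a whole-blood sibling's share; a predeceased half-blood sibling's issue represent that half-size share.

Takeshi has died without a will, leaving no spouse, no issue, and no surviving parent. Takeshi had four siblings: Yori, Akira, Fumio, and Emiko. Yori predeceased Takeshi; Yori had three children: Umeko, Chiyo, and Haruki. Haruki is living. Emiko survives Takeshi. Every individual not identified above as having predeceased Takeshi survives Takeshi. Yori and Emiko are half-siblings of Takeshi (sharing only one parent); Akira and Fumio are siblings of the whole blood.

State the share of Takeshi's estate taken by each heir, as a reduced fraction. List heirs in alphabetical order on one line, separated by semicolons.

No spouse, descendants, or parent survives, so the estate passes to Takeshi's siblings per stirpes.
Half-blood siblings count for one-half the weight of whole-blood siblings at the initial division.
Dividing 1 in proportion to weights (total weight 3): Yori (weight 1/2) → 1/6; Akira (weight 1) → 1/3; Fumio (weight 1) → 1/3; Emiko (weight 1/2) → 1/6.
Yori predeceased; the 1/6 allotted to Yori's branch passes to Yori's issue by representation.
The 1/6 is divided into 3 equal shares of 1/18 among Umeko, Chiyo, Haruki.
Umeko is living and takes 1/18.
Chiyo is living and takes 1/18.
Haruki is living and takes 1/18.
Akira is living and takes 1/3.
Fumio is living and takes 1/3.
Emiko is living and takes 1/6.

Akira 1/3; Chiyo 1/18; Emiko 1/6; Fumio 1/3; Haruki 1/18; Umeko 1/18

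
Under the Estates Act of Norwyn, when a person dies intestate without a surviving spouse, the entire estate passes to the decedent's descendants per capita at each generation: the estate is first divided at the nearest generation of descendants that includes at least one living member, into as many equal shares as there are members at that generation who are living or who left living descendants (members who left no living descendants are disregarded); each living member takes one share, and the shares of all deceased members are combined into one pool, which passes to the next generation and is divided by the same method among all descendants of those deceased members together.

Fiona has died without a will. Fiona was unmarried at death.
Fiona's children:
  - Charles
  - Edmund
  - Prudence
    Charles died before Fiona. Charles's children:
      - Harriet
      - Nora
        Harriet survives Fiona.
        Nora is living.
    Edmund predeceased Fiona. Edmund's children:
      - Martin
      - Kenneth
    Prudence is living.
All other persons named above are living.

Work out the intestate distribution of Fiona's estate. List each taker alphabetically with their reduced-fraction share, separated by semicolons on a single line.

There is no surviving spouse, so the entire estate passes to Fiona's descendants per capita at each generation.
At generation 1 (Charles, Edmund, Prudence) there are 3 shares of (1)/3 = 1/3 each.
Living: Prudence — each takes 1/3.
Deceased: Charles and Edmund. Their combined 2/3 is pooled and carried to generation 2.
At generation 2 (Harriet, Nora, Martin, Kenneth) there are 4 shares of (2/3)/4 = 1/6 each.
Living: Harriet, Nora, Martin, and Kenneth — each takes 1/6.

Harriet 1/6; Kenneth 1/6; Martin 1/6; Nora 1/6; Prudence 1/3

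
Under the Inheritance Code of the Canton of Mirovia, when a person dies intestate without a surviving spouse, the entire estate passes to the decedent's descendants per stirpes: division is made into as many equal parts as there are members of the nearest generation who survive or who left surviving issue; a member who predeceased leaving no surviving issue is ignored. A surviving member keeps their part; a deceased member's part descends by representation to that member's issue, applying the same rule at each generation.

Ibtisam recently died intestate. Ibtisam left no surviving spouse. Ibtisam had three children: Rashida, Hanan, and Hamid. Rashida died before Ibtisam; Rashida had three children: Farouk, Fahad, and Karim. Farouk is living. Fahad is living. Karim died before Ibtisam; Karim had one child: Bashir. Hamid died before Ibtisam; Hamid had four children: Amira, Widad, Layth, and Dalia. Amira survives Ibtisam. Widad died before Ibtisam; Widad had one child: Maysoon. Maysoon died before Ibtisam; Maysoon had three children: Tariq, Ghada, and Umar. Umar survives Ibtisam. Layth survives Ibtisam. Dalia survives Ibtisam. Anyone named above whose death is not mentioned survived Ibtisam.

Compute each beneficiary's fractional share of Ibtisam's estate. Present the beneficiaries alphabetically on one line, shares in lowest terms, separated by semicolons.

Amira 1/12; Bashir 1/9; Dalia 1/12; Fahad 1/9; Farouk 1/9; Ghada 1/36; Hanan 1/3; Layth 1/12; Tariq 1/36; Umar 1/36

There is no surviving spouse, so the entire estate passes to Ibtisam's descendants per stirpes.
The estate is divided into 3 equal shares of 1/3 among Rashida, Hanan, Hamid.
Rashida predeceased; the 1/3 allotted to Rashida's branch passes to Rashida's issue by representation.
The 1/3 is divided into 3 equal shares of 1/9 among Farouk, Fahad, Karim.
Farouk is living and takes 1/9.
Fahad is living and takes 1/9.
Karim predeceased; the 1/9 allotted to Karim's branch passes to Karim's issue by representation.
Bashir is the sole taker at this level and receives the full 1/9.
Hanan is living and takes 1/3.
Hamid predeceased; the 1/3 allotted to Hamid's branch passes to Hamid's issue by representation.
The 1/3 is divided into 4 equal shares of 1/12 among Amira, Widad, Layth, Dalia.
Amira is living and takes 1/12.
Widad predeceased; the 1/12 allotted to Widad's branch passes to Widad's issue by representation.
Maysoon's line is the sole branch at this level, so the full 1/12 passes to Maysoon's issue by representation.
The 1/12 is divided into 3 equal shares of 1/36 among Tariq, Ghada, Umar.
Tariq is living and takes 1/36.
Ghada is living and takes 1/36.
Umar is living and takes 1/36.
Layth is living and takes 1/12.
Dalia is living and takes 1/12.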